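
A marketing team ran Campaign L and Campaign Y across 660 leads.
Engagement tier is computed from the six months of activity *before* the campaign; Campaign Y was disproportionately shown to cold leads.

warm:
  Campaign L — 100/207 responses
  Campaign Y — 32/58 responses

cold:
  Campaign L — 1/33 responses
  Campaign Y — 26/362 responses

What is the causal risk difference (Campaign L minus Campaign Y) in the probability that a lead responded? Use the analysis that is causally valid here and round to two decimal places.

-0.05

Engagement tier satisfies the back-door criterion: it is not a descendant of the campaign, and it blocks the spurious path from campaign to outcome. Adjusting for it (i.e., using the within-engagement tier rates) gives the causal effect.
Adjusting over the population distribution of engagement tier: 0.402·(0.483−0.552) + 0.598·(0.030−0.072) = -0.052.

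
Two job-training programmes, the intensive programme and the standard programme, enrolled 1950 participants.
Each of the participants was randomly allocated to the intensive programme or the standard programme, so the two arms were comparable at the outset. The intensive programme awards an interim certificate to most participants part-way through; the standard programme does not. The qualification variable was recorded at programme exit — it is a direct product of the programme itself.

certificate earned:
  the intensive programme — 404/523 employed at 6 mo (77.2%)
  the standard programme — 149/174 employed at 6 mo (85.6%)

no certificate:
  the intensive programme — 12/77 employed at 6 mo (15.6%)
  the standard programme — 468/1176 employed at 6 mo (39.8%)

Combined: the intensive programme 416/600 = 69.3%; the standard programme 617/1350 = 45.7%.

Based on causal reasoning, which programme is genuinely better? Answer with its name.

the intensive programme

Within every qualification attained during the programme level the standard programme has the higher rate, yet pooled the intensive programme does — Simpson's reversal.
Qualification attained during the programme is downstream of the programme. One should not condition on a consequence of treatment, so the overall rates are the right comparison.
Pooled: the intensive programme 69.3% vs the standard programme 45.7%; the intensive programme is higher overall.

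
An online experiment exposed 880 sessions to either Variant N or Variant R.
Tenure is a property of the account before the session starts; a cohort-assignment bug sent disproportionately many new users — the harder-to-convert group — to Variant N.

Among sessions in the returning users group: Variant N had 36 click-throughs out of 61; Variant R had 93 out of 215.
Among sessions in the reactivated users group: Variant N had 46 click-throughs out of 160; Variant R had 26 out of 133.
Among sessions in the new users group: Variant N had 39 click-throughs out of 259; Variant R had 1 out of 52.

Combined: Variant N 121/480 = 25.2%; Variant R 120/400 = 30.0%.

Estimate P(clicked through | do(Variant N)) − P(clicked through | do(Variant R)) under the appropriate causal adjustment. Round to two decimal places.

+0.13

The user tenure-specific comparison favours Variant N throughout, but the pooled figures favour Variant R. The question is whether to condition on user tenure.
The imbalance in user tenure arose from how sessions were allocated, not from anything the variant did; and user tenure independently affects the outcome. The pooled gap is confounded — condition on user tenure.
Adjusting over the population distribution of user tenure: 0.314·(0.590−0.433) + 0.333·(0.287−0.195) + 0.353·(0.151−0.019) = +0.126.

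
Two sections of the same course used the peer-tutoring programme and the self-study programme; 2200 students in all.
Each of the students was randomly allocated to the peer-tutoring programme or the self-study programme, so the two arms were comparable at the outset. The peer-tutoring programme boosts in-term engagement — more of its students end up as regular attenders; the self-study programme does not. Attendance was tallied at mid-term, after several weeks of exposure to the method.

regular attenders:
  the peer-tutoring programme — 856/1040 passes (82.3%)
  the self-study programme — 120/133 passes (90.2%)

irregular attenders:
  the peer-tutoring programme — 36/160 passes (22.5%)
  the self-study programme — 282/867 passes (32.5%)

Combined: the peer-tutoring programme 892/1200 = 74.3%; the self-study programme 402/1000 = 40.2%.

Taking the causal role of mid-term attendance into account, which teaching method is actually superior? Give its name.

the peer-tutoring programme

The stratified and pooled comparisons disagree (the self-study programme wins within each mid-term attendance; the peer-tutoring programme wins overall), so the answer turns on the causal role of mid-term attendance.
Because the teaching method influences mid-term attendance, mid-term attendance is a post-treatment mediator, not a confounder. Stratifying on it would bias the estimate; the causal effect is the crude pooled difference.
Pooled: the peer-tutoring programme 74.3% vs the self-study programme 40.2%; the peer-tutoring programme is higher overall.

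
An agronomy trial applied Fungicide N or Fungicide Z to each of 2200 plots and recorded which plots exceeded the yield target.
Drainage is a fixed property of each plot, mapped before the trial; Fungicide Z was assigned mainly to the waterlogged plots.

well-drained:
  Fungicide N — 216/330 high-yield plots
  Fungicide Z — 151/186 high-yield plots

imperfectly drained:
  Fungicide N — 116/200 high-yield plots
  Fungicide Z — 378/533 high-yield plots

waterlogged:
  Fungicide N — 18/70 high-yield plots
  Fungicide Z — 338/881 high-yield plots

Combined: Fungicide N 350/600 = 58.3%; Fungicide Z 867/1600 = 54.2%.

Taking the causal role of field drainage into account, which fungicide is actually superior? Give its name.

The field drainage-specific comparison favours Fungicide Z throughout, but the pooled figures favour Fungicide N. The question is whether to condition on field drainage.
Field drainage is set before the fungicide has any effect — it is not caused by the fungicide — and it independently drives the outcome. That makes it a confounder, so the causal comparison is within field drainage levels.
Within each level — well-drained: 65.5% vs 81.2%; imperfectly drained: 58.0% vs 70.9%; waterlogged: 25.7% vs 38.4% — Fungicide Z is higher every time.

Fungicide Z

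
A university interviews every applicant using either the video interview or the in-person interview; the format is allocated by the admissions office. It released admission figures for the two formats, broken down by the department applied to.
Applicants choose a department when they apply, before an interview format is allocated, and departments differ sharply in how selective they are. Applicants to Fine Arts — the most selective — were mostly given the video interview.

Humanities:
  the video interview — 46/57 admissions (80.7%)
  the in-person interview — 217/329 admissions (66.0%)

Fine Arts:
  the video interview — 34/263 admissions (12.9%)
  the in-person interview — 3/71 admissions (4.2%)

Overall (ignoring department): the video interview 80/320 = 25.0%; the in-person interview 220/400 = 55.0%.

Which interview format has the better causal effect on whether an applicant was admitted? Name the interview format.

Department satisfies the back-door criterion: it is not a descendant of the interview format, and it blocks the spurious path from interview format to outcome. Adjusting for it (i.e., using the within-department rates) gives the causal effect.
Within each level — Humanities: 80.7% vs 66.0%; Fine Arts: 12.9% vs 4.2% — the video interview is higher every time.

the video interview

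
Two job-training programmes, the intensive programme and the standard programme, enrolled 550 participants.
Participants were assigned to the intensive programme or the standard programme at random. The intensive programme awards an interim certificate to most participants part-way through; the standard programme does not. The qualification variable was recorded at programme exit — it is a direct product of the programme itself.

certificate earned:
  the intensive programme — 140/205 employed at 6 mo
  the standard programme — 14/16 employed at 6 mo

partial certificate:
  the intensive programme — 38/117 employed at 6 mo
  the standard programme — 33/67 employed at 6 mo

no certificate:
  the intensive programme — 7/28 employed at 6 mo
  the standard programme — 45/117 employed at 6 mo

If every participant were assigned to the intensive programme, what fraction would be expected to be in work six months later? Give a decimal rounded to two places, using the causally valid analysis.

0.53

the standard programme is higher inside every qualification attained during the programme stratum but the intensive programme is higher in aggregate. Whether to stratify depends on how qualification attained during the programme relates to the programme.
The distribution of qualification attained during the programme is itself part of what the programme does — it is an intermediate outcome. Holding it fixed would remove that part of the effect; the total effect is the pooled difference.
So P(outcome | do(the intensive programme)) is just the pooled rate for the intensive programme: 185/350 = 0.529.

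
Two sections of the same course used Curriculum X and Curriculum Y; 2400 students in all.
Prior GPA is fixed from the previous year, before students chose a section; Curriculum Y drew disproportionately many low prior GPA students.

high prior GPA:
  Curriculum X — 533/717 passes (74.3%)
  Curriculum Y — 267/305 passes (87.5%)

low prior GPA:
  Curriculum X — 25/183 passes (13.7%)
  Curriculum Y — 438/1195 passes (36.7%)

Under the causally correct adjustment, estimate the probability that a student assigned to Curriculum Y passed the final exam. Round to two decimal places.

0.58

Here prior GPA band is a common cause — it drives both which teaching method a case falls under and the outcome. The crude comparison mixes populations; the stratum-specific rates are the causally relevant ones.
Standardising Curriculum Y to the population prior GPA band mix: 0.426·267/305 + 0.574·438/1195 = 0.583.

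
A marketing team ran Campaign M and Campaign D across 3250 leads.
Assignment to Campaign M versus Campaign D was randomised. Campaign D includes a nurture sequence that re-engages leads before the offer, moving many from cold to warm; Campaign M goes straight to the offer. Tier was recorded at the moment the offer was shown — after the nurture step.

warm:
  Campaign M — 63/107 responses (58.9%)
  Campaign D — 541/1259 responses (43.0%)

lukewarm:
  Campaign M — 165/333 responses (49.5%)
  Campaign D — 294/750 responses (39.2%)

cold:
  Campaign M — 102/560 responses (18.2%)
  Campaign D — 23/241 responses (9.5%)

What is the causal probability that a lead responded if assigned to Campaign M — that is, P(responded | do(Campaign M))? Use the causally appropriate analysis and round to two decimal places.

The engagement tier-specific comparison favours Campaign M throughout, but the pooled figures favour Campaign D. The question is whether to condition on engagement tier.
Stratifying would compare campaigns among leads the campaigns themselves sorted into engagement tier groups — a form of selection on an intermediate. The unconditioned pooled rates give the total causal effect.
So P(outcome | do(Campaign M)) is just the pooled rate for Campaign M: 330/1000 = 0.330.

0.33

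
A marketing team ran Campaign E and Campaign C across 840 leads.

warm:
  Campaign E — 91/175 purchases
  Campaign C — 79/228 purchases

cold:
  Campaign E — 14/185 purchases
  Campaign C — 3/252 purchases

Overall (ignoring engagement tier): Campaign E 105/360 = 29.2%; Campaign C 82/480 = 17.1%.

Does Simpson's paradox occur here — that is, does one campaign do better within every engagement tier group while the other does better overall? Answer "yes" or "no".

no

Within each engagement tier level (warm 52.0% vs 34.6%; cold 7.6% vs 1.2%), Campaign E has the higher rate every time. Pooled: 29.2% vs 17.1% — Campaign E has the higher rate overall. They agree.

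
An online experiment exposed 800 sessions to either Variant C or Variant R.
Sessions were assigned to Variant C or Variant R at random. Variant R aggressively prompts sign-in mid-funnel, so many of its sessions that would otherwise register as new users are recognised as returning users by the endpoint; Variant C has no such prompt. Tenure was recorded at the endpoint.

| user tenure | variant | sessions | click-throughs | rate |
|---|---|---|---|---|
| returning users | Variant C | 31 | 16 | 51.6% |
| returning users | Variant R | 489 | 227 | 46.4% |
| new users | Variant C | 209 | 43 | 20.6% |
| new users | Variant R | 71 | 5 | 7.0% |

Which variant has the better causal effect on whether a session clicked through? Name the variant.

User tenure lies on the pathway variant → user tenure → outcome, so adjusting for it blocks the indirect effect. For the total causal effect of variant, use the unadjusted pooled rates.
Pooled: Variant C 24.6% vs Variant R 41.4%; Variant R is higher overall.

Variant R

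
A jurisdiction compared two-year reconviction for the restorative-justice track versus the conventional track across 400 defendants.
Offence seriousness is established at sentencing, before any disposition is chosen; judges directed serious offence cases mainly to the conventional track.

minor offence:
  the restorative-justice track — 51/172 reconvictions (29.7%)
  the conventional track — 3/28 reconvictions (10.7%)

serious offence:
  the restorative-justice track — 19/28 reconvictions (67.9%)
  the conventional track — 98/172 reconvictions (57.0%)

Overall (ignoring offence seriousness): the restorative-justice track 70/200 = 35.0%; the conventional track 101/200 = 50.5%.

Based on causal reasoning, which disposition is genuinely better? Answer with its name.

the conventional track

Offence seriousness satisfies the back-door criterion: it is not a descendant of the disposition, and it blocks the spurious path from disposition to outcome. Adjusting for it (i.e., using the within-offence seriousness rates) gives the causal effect.
Within each level — minor offence: 29.7% vs 10.7%; serious offence: 67.9% vs 57.0% — the conventional track is lower every time.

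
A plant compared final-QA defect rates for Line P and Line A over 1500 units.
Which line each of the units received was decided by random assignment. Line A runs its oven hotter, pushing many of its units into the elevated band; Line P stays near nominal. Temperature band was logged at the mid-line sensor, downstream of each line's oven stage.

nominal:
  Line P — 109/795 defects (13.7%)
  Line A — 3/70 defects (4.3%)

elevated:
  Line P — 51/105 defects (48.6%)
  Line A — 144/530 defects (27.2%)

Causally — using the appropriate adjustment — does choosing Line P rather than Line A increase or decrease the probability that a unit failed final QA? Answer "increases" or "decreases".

In-process temperature band lies on the pathway line → in-process temperature band → outcome, so adjusting for it blocks the indirect effect. For the total causal effect of line, use the unadjusted pooled rates.
Pooled: Line P 17.8% vs Line A 24.5%; Line P is lower overall.

decreases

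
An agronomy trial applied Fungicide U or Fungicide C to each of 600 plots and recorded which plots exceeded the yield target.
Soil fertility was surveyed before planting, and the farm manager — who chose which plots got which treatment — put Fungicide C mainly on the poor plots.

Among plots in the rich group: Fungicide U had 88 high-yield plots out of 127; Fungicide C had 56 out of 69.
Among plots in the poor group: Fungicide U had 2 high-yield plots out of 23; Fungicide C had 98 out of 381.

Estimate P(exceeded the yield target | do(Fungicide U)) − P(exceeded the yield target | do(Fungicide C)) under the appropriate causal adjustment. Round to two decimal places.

-0.15

Here soil fertility is a common cause — it drives both which fungicide a case falls under and the outcome. The crude comparison mixes populations; the stratum-specific rates are the causally relevant ones.
Adjusting over the population distribution of soil fertility: 0.327·(0.693−0.812) + 0.673·(0.087−0.257) = -0.153.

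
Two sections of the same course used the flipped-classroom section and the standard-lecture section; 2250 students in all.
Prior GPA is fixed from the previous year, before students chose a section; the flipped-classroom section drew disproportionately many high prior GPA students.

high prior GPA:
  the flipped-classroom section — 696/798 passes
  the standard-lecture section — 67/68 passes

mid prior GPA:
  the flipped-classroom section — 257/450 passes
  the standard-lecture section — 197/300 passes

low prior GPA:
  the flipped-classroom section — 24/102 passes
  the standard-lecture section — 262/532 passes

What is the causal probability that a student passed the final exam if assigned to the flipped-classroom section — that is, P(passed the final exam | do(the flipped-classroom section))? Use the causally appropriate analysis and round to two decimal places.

Since prior GPA band is a pre-existing factor (not a product of the teaching method) and it affects the outcome on its own, it is a confounder. The stratified rates, not the pooled rate, identify the causal effect.
Standardising the flipped-classroom section to the population prior GPA band mix: 0.385·696/798 + 0.333·257/450 + 0.282·24/102 = 0.592.

0.59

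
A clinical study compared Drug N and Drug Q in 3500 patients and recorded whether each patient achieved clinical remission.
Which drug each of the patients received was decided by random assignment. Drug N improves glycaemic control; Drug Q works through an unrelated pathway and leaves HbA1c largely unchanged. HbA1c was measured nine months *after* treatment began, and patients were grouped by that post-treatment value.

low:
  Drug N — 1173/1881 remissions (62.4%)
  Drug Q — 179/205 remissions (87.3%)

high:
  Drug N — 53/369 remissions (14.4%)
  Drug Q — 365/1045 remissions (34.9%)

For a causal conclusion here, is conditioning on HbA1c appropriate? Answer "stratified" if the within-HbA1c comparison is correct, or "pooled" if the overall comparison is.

pooled

Because the drug influences HbA1c, HbA1c is a post-treatment mediator, not a confounder. Stratifying on it would bias the estimate; the causal effect is the crude pooled difference.
Pooled: Drug N 54.5% vs Drug Q 43.5%; Drug N is higher overall.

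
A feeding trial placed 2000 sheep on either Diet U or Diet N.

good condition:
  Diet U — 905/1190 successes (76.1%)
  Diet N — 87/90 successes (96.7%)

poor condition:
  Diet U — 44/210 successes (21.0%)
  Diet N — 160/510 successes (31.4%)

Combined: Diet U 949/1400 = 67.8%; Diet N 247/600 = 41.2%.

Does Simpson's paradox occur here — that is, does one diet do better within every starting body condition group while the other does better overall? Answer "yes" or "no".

yes

Within each starting body condition level (good condition 76.1% vs 96.7%; poor condition 21.0% vs 31.4%), Diet N has the higher rate every time. Pooled: 67.8% vs 41.2% — Diet U has the higher rate overall. The two comparisons disagree.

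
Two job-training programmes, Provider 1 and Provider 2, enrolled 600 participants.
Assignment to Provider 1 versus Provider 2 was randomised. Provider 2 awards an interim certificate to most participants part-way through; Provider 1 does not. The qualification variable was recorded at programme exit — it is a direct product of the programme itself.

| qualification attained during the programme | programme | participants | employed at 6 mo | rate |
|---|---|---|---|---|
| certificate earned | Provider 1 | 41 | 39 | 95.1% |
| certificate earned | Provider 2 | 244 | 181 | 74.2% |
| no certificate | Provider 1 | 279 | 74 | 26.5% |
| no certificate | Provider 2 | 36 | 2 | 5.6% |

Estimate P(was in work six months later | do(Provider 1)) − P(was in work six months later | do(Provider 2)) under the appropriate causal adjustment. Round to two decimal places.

Stratifying would compare programmes among participants the programmes themselves sorted into qualification attained during the programme groups — a form of selection on an intermediate. The unconditioned pooled rates give the total causal effect.
The causal difference is the pooled difference: 0.353 − 0.654 = -0.300.

-0.30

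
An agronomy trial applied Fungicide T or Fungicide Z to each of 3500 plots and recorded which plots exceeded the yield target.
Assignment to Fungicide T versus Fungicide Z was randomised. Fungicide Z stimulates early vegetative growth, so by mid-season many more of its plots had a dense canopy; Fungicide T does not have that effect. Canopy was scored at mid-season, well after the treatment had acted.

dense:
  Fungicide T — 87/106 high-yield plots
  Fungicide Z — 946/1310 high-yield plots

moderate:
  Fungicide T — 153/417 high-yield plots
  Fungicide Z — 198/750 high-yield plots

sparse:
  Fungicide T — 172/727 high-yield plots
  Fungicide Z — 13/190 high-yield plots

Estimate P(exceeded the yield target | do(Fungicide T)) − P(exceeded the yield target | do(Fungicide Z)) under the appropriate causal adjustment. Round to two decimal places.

Fungicide T is higher inside every mid-season canopy stratum but Fungicide Z is higher in aggregate. Whether to stratify depends on how mid-season canopy relates to the fungicide.
Stratifying would compare fungicides among plots the fungicides themselves sorted into mid-season canopy groups — a form of selection on an intermediate. The unconditioned pooled rates give the total causal effect.
The causal difference is the pooled difference: 0.330 − 0.514 = -0.185.

-0.18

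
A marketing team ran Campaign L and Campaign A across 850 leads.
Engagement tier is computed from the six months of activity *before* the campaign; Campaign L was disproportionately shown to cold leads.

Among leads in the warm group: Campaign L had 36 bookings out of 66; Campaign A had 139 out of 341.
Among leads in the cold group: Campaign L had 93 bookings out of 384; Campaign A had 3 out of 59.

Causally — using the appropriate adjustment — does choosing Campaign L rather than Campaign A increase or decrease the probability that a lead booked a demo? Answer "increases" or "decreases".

increases

Here engagement tier is a common cause — it drives both which campaign a case falls under and the outcome. The crude comparison mixes populations; the stratum-specific rates are the causally relevant ones.
Within each level — warm: 54.5% vs 40.8%; cold: 24.2% vs 5.1% — Campaign L is higher every time.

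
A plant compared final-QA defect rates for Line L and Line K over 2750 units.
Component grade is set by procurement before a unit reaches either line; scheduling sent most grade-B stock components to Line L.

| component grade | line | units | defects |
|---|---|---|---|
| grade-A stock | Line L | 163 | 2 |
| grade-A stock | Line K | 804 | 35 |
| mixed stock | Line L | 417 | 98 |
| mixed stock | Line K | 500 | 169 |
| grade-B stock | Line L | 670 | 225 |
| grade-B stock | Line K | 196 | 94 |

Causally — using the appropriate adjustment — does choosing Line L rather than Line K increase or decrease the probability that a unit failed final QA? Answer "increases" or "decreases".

decreases

Nothing the line does changes component grade; the imbalance is an allocation artefact. With component grade also predicting the outcome, the pooled figure is confounded, and the within-stratum comparison is the causal one.
Within each level — grade-A stock: 1.2% vs 4.4%; mixed stock: 23.5% vs 33.8%; grade-B stock: 33.6% vs 48.0% — Line L is lower every time.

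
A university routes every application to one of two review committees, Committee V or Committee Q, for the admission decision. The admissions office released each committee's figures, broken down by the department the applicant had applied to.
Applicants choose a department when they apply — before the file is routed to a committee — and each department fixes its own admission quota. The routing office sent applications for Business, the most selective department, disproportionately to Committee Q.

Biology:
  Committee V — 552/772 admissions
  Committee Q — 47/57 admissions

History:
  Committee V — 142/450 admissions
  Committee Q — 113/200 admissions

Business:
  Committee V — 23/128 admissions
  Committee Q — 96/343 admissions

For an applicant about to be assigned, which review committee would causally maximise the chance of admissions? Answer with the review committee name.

Committee Q

Department is set before the review committee has any effect — it is not caused by the review committee — and it independently drives the outcome. That makes it a confounder, so the causal comparison is within department levels.
Within each level — Biology: 71.5% vs 82.5%; History: 31.6% vs 56.5%; Business: 18.0% vs 28.0% — Committee Q is higher every time.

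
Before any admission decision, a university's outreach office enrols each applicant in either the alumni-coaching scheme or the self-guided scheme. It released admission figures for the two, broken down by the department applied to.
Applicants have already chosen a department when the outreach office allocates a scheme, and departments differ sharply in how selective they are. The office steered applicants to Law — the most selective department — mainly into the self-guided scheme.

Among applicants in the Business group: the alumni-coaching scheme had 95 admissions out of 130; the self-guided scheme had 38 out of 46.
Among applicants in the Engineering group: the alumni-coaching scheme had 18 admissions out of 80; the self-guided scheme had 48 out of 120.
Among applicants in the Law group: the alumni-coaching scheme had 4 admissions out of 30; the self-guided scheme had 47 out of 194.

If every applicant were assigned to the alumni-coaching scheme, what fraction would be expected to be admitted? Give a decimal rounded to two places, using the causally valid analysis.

0.34

Within every department level the self-guided scheme has the higher rate, yet pooled the alumni-coaching scheme does — Simpson's reversal.
Department is set before the outreach scheme has any effect — it is not caused by the outreach scheme — and it independently drives the outcome. That makes it a confounder, so the causal comparison is within department levels.
Standardising the alumni-coaching scheme to the population department mix: 0.293·95/130 + 0.333·18/80 + 0.373·4/30 = 0.339.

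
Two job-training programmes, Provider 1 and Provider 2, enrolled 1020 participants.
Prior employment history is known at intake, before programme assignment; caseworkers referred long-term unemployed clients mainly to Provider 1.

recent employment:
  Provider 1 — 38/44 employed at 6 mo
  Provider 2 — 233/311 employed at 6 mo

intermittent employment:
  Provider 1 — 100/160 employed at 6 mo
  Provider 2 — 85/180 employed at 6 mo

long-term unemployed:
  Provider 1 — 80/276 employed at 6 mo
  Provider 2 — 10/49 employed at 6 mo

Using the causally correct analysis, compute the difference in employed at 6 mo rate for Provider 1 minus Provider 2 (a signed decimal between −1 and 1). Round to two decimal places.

+0.12

Since prior employment history is a pre-existing factor (not a product of the programme) and it affects the outcome on its own, it is a confounder. The stratified rates, not the pooled rate, identify the causal effect.
Adjusting over the population distribution of prior employment history: 0.348·(0.864−0.749) + 0.333·(0.625−0.472) + 0.319·(0.290−0.204) = +0.118.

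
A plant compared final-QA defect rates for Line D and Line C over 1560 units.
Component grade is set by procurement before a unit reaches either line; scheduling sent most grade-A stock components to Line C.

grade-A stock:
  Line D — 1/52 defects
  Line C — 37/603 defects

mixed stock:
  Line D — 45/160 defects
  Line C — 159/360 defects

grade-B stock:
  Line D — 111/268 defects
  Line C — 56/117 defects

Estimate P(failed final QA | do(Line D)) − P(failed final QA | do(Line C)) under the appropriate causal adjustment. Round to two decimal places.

-0.09

Since component grade is a pre-existing factor (not a product of the line) and it affects the outcome on its own, it is a confounder. The stratified rates, not the pooled rate, identify the causal effect.
Adjusting over the population distribution of component grade: 0.420·(0.019−0.061) + 0.333·(0.281−0.442) + 0.247·(0.414−0.479) = -0.087.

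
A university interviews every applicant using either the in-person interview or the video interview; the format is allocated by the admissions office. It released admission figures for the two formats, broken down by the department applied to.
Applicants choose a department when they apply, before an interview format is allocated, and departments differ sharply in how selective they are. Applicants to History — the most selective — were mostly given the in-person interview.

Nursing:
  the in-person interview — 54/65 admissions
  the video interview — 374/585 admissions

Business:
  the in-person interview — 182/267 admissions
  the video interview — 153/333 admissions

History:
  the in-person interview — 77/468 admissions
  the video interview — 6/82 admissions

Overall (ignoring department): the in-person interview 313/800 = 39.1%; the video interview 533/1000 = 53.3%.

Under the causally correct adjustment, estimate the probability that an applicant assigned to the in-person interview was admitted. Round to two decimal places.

The stratified and pooled comparisons disagree (the in-person interview wins within each department; the video interview wins overall), so the answer turns on the causal role of department.
Department satisfies the back-door criterion: it is not a descendant of the interview format, and it blocks the spurious path from interview format to outcome. Adjusting for it (i.e., using the within-department rates) gives the causal effect.
Standardising the in-person interview to the population department mix: 0.361·54/65 + 0.333·182/267 + 0.306·77/468 = 0.577.

0.58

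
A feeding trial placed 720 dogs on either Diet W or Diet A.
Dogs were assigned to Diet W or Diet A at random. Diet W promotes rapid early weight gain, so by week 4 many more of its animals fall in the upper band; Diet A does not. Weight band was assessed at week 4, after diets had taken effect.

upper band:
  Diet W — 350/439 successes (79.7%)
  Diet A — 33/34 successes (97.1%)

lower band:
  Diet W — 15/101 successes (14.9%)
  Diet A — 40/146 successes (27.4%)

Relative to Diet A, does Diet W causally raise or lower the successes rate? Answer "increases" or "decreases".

Within every week-4 weight band level Diet A has the higher rate, yet pooled Diet W does — Simpson's reversal.
Week-4 weight band lies on the pathway diet → week-4 weight band → outcome, so adjusting for it blocks the indirect effect. For the total causal effect of diet, use the unadjusted pooled rates.
Pooled: Diet W 67.6% vs Diet A 40.6%; Diet W is higher overall.

increases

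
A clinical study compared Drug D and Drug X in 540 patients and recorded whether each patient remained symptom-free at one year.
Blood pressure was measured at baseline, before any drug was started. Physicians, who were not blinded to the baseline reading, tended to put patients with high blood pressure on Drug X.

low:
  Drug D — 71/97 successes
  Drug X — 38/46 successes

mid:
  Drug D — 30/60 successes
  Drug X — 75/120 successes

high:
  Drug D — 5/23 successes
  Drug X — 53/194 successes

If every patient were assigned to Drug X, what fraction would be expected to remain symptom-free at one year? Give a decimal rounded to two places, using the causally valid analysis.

Here blood pressure is a common cause — it drives both which drug a case falls under and the outcome. The crude comparison mixes populations; the stratum-specific rates are the causally relevant ones.
Standardising Drug X to the population blood pressure mix: 0.265·38/46 + 0.333·75/120 + 0.402·53/194 = 0.537.

0.54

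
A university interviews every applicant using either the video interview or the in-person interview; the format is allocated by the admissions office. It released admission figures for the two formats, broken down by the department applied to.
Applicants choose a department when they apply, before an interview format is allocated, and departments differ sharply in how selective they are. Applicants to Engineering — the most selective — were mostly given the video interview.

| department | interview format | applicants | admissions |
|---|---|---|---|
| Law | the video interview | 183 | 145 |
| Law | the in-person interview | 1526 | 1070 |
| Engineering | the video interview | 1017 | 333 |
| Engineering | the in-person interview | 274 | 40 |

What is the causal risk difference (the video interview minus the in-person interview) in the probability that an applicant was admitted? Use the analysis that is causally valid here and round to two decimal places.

The stratified and pooled comparisons disagree (the video interview wins within each department; the in-person interview wins overall), so the answer turns on the causal role of department.
Department differs across interview formats for reasons unrelated to any effect of the interview format itself, and it separately predicts the outcome — a classic confounder. We must compare within department levels.
Adjusting over the population distribution of department: 0.570·(0.792−0.701) + 0.430·(0.327−0.146) = +0.130.

+0.13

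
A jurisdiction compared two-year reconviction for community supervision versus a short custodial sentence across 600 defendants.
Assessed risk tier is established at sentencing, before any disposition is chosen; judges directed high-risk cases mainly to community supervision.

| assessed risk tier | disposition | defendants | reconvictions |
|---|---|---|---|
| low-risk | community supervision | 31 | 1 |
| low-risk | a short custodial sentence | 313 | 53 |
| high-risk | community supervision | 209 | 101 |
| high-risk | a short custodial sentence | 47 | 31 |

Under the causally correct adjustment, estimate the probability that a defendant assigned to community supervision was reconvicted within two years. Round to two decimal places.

Assessed risk tier differs across dispositions for reasons unrelated to any effect of the disposition itself, and it separately predicts the outcome — a classic confounder. We must compare within assessed risk tier levels.
Standardising community supervision to the population assessed risk tier mix: 0.573·1/31 + 0.427·101/209 = 0.225.

0.22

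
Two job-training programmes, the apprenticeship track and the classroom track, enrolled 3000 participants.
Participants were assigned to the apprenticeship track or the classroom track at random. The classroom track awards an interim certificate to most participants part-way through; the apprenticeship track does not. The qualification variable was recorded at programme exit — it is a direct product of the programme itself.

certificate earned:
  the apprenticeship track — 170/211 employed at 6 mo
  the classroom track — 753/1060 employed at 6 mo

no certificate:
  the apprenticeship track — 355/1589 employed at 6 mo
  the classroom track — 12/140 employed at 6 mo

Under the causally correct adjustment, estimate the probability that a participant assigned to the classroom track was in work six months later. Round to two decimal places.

The distribution of qualification attained during the programme is itself part of what the programme does — it is an intermediate outcome. Holding it fixed would remove that part of the effect; the total effect is the pooled difference.
So P(outcome | do(the classroom track)) is just the pooled rate for the classroom track: 765/1200 = 0.637.

0.64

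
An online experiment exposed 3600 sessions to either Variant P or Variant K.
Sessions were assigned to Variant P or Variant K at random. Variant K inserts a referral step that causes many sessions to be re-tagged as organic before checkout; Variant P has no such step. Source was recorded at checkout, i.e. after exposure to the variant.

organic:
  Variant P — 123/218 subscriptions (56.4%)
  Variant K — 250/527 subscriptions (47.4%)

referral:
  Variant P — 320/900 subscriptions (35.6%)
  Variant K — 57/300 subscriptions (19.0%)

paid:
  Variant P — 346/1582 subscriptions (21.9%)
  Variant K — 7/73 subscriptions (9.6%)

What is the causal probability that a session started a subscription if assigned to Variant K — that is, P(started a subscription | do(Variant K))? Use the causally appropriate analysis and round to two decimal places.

Variant P is higher inside every traffic source stratum but Variant K is higher in aggregate. Whether to stratify depends on how traffic source relates to the variant.
Stratifying would compare variants among sessions the variants themselves sorted into traffic source groups — a form of selection on an intermediate. The unconditioned pooled rates give the total causal effect.
So P(outcome | do(Variant K)) is just the pooled rate for Variant K: 314/900 = 0.349.

0.35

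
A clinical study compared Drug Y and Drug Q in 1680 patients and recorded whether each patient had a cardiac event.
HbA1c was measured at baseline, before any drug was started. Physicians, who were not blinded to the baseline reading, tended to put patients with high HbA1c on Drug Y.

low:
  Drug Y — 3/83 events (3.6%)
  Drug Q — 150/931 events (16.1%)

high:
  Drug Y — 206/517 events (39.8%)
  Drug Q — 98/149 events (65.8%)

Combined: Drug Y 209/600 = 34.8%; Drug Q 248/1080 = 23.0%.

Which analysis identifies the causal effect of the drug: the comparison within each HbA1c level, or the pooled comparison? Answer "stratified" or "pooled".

stratified

The HbA1c-specific comparison favours Drug Y throughout, but the pooled figures favour Drug Q. The question is whether to condition on HbA1c.
HbA1c satisfies the back-door criterion: it is not a descendant of the drug, and it blocks the spurious path from drug to outcome. Adjusting for it (i.e., using the within-HbA1c rates) gives the causal effect.
Within each level — low: 3.6% vs 16.1%; high: 39.8% vs 65.8% — Drug Y is lower every time.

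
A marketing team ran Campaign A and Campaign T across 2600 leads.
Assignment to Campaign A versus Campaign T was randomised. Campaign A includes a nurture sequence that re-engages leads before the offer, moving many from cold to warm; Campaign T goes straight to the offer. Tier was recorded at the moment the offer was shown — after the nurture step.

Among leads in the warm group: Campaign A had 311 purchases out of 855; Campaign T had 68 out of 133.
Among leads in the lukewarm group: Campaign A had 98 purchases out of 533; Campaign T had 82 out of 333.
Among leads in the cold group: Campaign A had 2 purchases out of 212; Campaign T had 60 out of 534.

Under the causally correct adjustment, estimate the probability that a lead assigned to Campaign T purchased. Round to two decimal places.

0.21

The stratified and pooled comparisons disagree (Campaign T wins within each engagement tier; Campaign A wins overall), so the answer turns on the causal role of engagement tier.
Engagement tier is recorded after the campaign and is itself shifted by it — it sits on the causal path from campaign to outcome. Conditioning on a mediator would strip out part of the effect we want; the pooled comparison gives the total causal effect.
So P(outcome | do(Campaign T)) is just the pooled rate for Campaign T: 210/1000 = 0.210.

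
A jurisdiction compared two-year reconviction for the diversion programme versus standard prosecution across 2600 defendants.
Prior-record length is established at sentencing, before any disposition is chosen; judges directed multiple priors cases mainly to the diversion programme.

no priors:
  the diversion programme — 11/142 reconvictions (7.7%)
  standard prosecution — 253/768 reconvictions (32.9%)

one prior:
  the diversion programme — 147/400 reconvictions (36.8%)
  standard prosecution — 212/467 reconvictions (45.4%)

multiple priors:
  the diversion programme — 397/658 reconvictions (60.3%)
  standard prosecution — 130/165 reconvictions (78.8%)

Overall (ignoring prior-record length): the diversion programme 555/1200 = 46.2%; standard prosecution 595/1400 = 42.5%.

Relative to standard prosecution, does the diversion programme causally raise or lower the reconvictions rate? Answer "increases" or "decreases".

decreases

The stratified and pooled comparisons disagree (the diversion programme wins within each prior-record length; standard prosecution wins overall), so the answer turns on the causal role of prior-record length.
Prior-record length is set before the disposition has any effect — it is not caused by the disposition — and it independently drives the outcome. That makes it a confounder, so the causal comparison is within prior-record length levels.
Within each level — no priors: 7.7% vs 32.9%; one prior: 36.8% vs 45.4%; multiple priors: 60.3% vs 78.8% — the diversion programme is lower every time.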